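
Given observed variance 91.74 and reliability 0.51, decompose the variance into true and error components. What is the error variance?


var_true = rxx * var_obs = 0.51 * 91.74 = 46.7874
var_error = var_obs - var_true
var_error = 91.74 - 46.7874
var_error = 44.9526

44.9526


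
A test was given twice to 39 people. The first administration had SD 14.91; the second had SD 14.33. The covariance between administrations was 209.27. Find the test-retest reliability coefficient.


r = cov(X,Y) / (SD_X * SD_Y)
r = 209.27 / (14.91 * 14.33)
r = 209.27 / 213.6603
r = 0.9795

0.9795


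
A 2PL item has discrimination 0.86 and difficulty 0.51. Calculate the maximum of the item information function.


For 2PL, max info at theta = b = 0.51
I_max = a^2 / 4 = 0.86^2 / 4
= 0.7396 / 4
I_max = 0.1849

0.1849


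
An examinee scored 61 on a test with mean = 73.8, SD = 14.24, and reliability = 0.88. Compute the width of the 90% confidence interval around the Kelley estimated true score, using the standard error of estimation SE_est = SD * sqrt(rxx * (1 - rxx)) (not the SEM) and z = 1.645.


True score estimate = 0.88*61 + 0.12*73.8 = 62.536
SE_est = SD * sqrt(rxx * (1 - rxx)) = 14.24 * sqrt(0.88 * 0.12) = 14.24 * sqrt(0.1056) = 4.627452
CI = T_est +/- z * SE_est, so width = 2 * z * SE_est = 2 * 1.645 * 4.627452
Width = 15.2243

15.2243


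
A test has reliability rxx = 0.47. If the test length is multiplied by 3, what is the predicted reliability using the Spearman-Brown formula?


r_new = (n * rxx) / (1 + (n-1) * rxx)
r_new = (3 * 0.47) / (1 + 2 * 0.47)
r_new = 1.41 / 1.94
r_new = 0.7268

0.7268


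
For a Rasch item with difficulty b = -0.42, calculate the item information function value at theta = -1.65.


P = 1/(1+exp(-(-1.65--0.42))) = 0.2262
I = P*(1-P) = 0.2262 * 0.7738
I = 0.175

0.175


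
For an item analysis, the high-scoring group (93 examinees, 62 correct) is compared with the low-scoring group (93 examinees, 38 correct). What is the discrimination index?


p_upper = 62/93 = 0.6667
p_lower = 38/93 = 0.4086
D = 0.6667 - 0.4086 = 0.2581

0.2581


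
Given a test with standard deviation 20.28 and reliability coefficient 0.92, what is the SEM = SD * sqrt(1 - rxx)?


SEM = SD * sqrt(1 - rxx)
SEM = 20.28 * sqrt(1 - 0.92)
SEM = 20.28 * sqrt(0.08) = 20.28 * 0.282843
SEM = 5.7361

5.7361


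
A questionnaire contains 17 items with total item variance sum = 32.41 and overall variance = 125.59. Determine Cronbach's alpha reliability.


alpha = (k/(k-1)) * (1 - sum(si^2)/s_total^2)
= (17/16) * (1 - 32.41/125.59)
alpha = 0.7883

0.7883


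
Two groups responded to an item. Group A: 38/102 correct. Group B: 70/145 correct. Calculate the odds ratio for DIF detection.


Odds_A = 38/64 = 0.5938
Odds_B = 70/75 = 0.9333
OR = Odds_A / Odds_B = 0.5938 / 0.9333
Exactly, OR = (38 * 75) / (64 * 70) = 2850 / 4480
OR = 0.6362

0.6362


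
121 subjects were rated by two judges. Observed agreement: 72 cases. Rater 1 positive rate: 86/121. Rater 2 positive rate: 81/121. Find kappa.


P_o = 72/121 = 0.595041
P_e = (86*81 + 35*40) / 14641 = 0.571409
kappa = (P_o - P_e) / (1 - P_e)
kappa = (0.595041 - 0.571409) / (1 - 0.571409)
kappa = 0.0551

0.0551


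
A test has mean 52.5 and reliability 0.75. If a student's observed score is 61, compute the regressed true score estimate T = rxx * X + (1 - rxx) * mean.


T_est = rxx * X + (1 - rxx) * mean
T_est = 0.75 * 61 + 0.25 * 52.5
T_est = 45.75 + 13.125
T_est = 58.875

58.875


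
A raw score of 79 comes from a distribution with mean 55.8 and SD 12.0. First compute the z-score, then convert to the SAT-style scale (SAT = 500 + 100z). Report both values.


z = (X - mean) / SD = (79 - 55.8) / 12.0
z = 23.2 / 12.0
z = 1.9333
SAT-scale = SAT = 500 + 100z
Carry z at full precision (z = 23.2 / 12.0) into the conversion:
SAT-scale = 500 + 100 * (23.2 / 12.0) = 500 + 2320 / 12.0
SAT-scale = 500 + 193.3333
SAT-scale = 693.3333

693.3333


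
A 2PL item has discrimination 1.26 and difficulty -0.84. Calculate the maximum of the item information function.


For 2PL, max info at theta = b = -0.84
I_max = a^2 / 4 = 1.26^2 / 4
= 1.5876 / 4
I_max = 0.3969

0.3969


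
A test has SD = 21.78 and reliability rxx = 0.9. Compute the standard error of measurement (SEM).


SEM = SD * sqrt(1 - rxx)
SEM = 21.78 * sqrt(1 - 0.9)
SEM = 21.78 * sqrt(0.1) = 21.78 * 0.316228
SEM = 6.8874

6.8874


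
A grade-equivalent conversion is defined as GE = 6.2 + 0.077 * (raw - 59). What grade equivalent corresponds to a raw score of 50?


raw - median = 50 - 59 = -9
slope * diff = 0.077 * -9 = -0.693
GE = 6.2 + -0.693
GE = 5.507

5.507


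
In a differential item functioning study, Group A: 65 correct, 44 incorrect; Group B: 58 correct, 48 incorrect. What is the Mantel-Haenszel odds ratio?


Odds_A = 65/44 = 1.4773
Odds_B = 58/48 = 1.2083
OR = Odds_A / Odds_B = 1.4773 / 1.2083
Exactly, OR = (65 * 48) / (44 * 58) = 3120 / 2552
OR = 1.2226

1.2226


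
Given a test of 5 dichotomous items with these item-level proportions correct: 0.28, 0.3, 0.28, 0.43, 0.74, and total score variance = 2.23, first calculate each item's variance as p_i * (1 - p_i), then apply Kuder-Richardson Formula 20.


For each item, compute p_i * q_i:
  Item 1: 0.28 * 0.72 = 0.2016
  Item 2: 0.3 * 0.7 = 0.21
  Item 3: 0.28 * 0.72 = 0.2016
  Item 4: 0.43 * 0.57 = 0.2451
  Item 5: 0.74 * 0.26 = 0.1924
Sum(p_i * q_i) = 0.2016 + 0.21 + 0.2016 + 0.2451 + 0.1924 = 1.0507
KR-20 = (k/(k-1)) * (1 - Sum(p_i*q_i) / Var_total)
= (5/4) * (1 - 1.0507/2.23)
= 1.25 * 0.5288
KR-20 = 0.661

0.661


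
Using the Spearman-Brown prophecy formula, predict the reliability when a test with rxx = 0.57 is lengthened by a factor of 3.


r_new = (n * rxx) / (1 + (n-1) * rxx)
r_new = (3 * 0.57) / (1 + 2 * 0.57)
r_new = 1.71 / 2.14
r_new = 0.7991

0.7991


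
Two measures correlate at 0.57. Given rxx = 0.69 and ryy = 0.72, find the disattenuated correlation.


r_corrected = rxy / sqrt(rxx * ryy)
= 0.57 / sqrt(0.69 * 0.72)
= 0.57 / sqrt(0.4968)
= 0.57 / 0.70484
r_corrected = 0.8087

0.8087


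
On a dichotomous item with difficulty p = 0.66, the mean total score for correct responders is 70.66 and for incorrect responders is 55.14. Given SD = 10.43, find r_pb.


q = 1 - p = 0.34
rpb = ((M1 - M0) / SD) * sqrt(p * q)
rpb = ((70.66 - 55.14) / 10.43) * sqrt(0.66 * 0.34)
rpb = 0.7049

0.7049


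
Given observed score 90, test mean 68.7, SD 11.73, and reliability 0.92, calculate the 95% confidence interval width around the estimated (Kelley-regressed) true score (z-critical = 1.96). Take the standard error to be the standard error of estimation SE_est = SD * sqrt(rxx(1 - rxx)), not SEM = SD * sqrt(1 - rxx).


True score estimate = 0.92*90 + 0.08*68.7 = 88.296
SE_est = SD * sqrt(rxx * (1 - rxx)) = 11.73 * sqrt(0.92 * 0.08) = 11.73 * sqrt(0.0736) = 3.182269
CI = T_est +/- z * SE_est, so width = 2 * z * SE_est = 2 * 1.96 * 3.182269
Width = 12.4745

12.4745


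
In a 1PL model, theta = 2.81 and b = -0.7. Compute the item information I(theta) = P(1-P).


P = 1/(1+exp(-(2.81--0.7))) = 0.971
I = P*(1-P) = 0.971 * 0.029
I = 0.0282

0.0282


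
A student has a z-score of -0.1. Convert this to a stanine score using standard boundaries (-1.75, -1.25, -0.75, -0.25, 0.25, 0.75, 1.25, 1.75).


Stanine boundaries: [-1.75, -1.25, -0.75, -0.25, 0.25, 0.75, 1.25, 1.75]
z = -0.1
Check each boundary:
  z >= -1.75 -> could be stanine 2
  z >= -1.25 -> could be stanine 3
  z >= -0.75 -> could be stanine 4
  z >= -0.25 -> could be stanine 5
  z < 0.25
  z < 0.75
  z < 1.25
  z < 1.75
Highest qualifying boundary gives stanine = 5

5


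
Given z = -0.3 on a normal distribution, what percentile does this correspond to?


CDF(z) = 0.5 * (1 + erf(z/sqrt(2)))
erf(-0.2121) = -0.2358
CDF = 0.3821
Percentile rank = 0.3821 * 100 = 38.21

38.21


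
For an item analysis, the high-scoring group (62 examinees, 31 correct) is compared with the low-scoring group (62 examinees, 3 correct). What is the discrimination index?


p_upper = 31/62 = 0.5
p_lower = 3/62 = 0.0484
D = 0.5 - 0.0484 = 0.4516

0.4516


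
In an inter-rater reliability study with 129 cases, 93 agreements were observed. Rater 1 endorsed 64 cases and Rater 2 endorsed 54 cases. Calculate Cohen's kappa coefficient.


P_o = 93/129 = 0.72093
P_e = (64*54 + 65*75) / 16641 = 0.500631
kappa = (P_o - P_e) / (1 - P_e)
kappa = (0.72093 - 0.500631) / (1 - 0.500631)
kappa = 0.4412

0.4412


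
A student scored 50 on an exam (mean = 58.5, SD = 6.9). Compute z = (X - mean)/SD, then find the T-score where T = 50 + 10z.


z = (X - mean) / SD = (50 - 58.5) / 6.9
z = -8.5 / 6.9
z = -1.2319
T-score = T = 50 + 10z
Carry z at full precision (z = -8.5 / 6.9) into the conversion:
T-score = 50 + 10 * (-8.5 / 6.9) = 50 + -85 / 6.9
T-score = 50 + -12.3188
T-score = 37.6812

37.6812


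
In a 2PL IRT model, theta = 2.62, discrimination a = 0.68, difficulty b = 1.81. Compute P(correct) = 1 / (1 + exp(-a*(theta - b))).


a*(theta - b) = 0.68 * (2.62 - 1.81) = 0.5508
exp(-0.5508) = 0.5765
P = 1 / (1 + 0.5765)
P = 0.6343

0.6343


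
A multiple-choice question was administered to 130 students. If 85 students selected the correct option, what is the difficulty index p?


Item difficulty p = number correct / total examinees
p = 85 / 130
p = 0.6538

0.6538


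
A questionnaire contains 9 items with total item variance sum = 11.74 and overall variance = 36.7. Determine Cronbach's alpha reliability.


alpha = (k/(k-1)) * (1 - sum(si^2)/s_total^2)
= (9/8) * (1 - 11.74/36.7)
alpha = 0.7651

0.7651


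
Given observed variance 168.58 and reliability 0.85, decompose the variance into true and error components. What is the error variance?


var_true = rxx * var_obs = 0.85 * 168.58 = 143.293
var_error = var_obs - var_true
var_error = 168.58 - 143.293
var_error = 25.287

25.287


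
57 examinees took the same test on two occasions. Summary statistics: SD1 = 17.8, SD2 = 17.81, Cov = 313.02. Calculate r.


r = cov(X,Y) / (SD_X * SD_Y)
r = 313.02 / (17.8 * 17.81)
r = 313.02 / 317.018
r = 0.9874

0.9874


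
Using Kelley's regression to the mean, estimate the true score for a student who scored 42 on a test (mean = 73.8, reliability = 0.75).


T_est = rxx * X + (1 - rxx) * mean
T_est = 0.75 * 42 + 0.25 * 73.8
T_est = 31.5 + 18.45
T_est = 49.95

49.95


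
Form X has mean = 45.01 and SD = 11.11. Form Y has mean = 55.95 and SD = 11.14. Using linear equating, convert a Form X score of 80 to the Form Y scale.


slope = SD_Y / SD_X = 11.14 / 11.11 ~ 1.0027
intercept = mean_Y - slope * mean_X = 55.95 - (11.14 / 11.11) * 45.01 ~ 10.8185
Y = slope * X + intercept. To avoid rounding drift from the rounded slope/intercept, evaluate the equivalent form Y = mean_Y + SD_Y * (X - mean_X) / SD_X at full precision:
Y = 55.95 + 11.14 * (80 - 45.01) / 11.11
Y = 55.95 + 11.14 * 34.99 / 11.11
Y = 55.95 + 389.7886 / 11.11
Y = 55.95 + 35.0845
Y = 91.0345

91.0345


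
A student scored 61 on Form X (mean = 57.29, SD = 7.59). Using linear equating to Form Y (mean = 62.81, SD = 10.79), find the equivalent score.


slope = SD_Y / SD_X = 10.79 / 7.59 ~ 1.4216
intercept = mean_Y - slope * mean_X = 62.81 - (10.79 / 7.59) * 57.29 ~ -18.6339
Y = slope * X + intercept. To avoid rounding drift from the rounded slope/intercept, evaluate the equivalent form Y = mean_Y + SD_Y * (X - mean_X) / SD_X at full precision:
Y = 62.81 + 10.79 * (61 - 57.29) / 7.59
Y = 62.81 + 10.79 * 3.71 / 7.59
Y = 62.81 + 40.0309 / 7.59
Y = 62.81 + 5.2742
Y = 68.0842

68.0842


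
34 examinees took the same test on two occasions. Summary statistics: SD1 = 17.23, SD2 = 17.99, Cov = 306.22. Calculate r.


r = cov(X,Y) / (SD_X * SD_Y)
r = 306.22 / (17.23 * 17.99)
r = 306.22 / 309.9677
r = 0.9879

0.9879


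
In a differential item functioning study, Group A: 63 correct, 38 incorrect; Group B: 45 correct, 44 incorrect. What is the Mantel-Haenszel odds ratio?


Odds_A = 63/38 = 1.6579
Odds_B = 45/44 = 1.0227
OR = Odds_A / Odds_B = 1.6579 / 1.0227
Exactly, OR = (63 * 44) / (38 * 45) = 2772 / 1710
OR = 1.6211

1.6211


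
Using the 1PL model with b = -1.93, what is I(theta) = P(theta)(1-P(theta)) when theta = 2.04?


P = 1/(1+exp(-(2.04--1.93))) = 0.9815
I = P*(1-P) = 0.9815 * 0.0185
I = 0.0182

0.0182


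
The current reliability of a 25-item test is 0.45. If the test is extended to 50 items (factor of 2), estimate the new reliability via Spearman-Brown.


r_new = (n * rxx) / (1 + (n-1) * rxx)
r_new = (2 * 0.45) / (1 + 1 * 0.45)
r_new = 0.9 / 1.45
r_new = 0.6207

0.6207


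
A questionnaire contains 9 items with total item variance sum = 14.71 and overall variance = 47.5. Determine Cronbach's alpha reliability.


alpha = (k/(k-1)) * (1 - sum(si^2)/s_total^2)
= (9/8) * (1 - 14.71/47.5)
alpha = 0.7766

0.7766


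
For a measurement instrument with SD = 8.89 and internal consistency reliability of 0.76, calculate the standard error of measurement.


SEM = SD * sqrt(1 - rxx)
SEM = 8.89 * sqrt(1 - 0.76)
SEM = 8.89 * sqrt(0.24) = 8.89 * 0.489898
SEM = 4.3552

4.3552


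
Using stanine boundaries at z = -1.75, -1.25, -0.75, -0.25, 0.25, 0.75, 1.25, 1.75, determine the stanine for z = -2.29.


Stanine boundaries: [-1.75, -1.25, -0.75, -0.25, 0.25, 0.75, 1.25, 1.75]
z = -2.29
Check each boundary:
  z < -1.75
  z < -1.25
  z < -0.75
  z < -0.25
  z < 0.25
  z < 0.75
  z < 1.25
  z < 1.75
Highest qualifying boundary gives stanine = 1

1


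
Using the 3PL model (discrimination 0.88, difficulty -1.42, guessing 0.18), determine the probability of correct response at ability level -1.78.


logit = 0.88*(-1.78 - -1.42) = -0.3168
P* = 1/(1 + exp(--0.3168)) = 0.4215
P = 0.18 + (1 - 0.18) * 0.4215
P = 0.5256

0.5256


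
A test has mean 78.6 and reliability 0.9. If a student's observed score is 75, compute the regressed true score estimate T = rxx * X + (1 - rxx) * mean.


T_est = rxx * X + (1 - rxx) * mean
T_est = 0.9 * 75 + 0.1 * 78.6
T_est = 67.5 + 7.86
T_est = 75.36

75.36


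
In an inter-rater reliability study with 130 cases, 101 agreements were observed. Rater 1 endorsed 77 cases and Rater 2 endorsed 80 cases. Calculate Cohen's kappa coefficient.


P_o = 101/130 = 0.776923
P_e = (77*80 + 53*50) / 16900 = 0.521302
kappa = (P_o - P_e) / (1 - P_e)
kappa = (0.776923 - 0.521302) / (1 - 0.521302)
kappa = 0.534

0.534


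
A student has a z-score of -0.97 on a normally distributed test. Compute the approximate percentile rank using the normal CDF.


CDF(z) = 0.5 * (1 + erf(z/sqrt(2)))
erf(-0.6859) = -0.668
CDF = 0.166
Percentile rank = 0.166 * 100 = 16.6

16.6


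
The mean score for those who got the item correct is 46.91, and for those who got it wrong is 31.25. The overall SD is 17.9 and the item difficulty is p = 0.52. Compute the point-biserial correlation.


q = 1 - p = 0.48
rpb = ((M1 - M0) / SD) * sqrt(p * q)
rpb = ((46.91 - 31.25) / 17.9) * sqrt(0.52 * 0.48)
rpb = 0.4371

0.4371


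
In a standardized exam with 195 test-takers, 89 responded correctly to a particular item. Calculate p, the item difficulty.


Item difficulty p = number correct / total examinees
p = 89 / 195
p = 0.4564

0.4564


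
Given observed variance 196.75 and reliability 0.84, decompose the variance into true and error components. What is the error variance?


var_true = rxx * var_obs = 0.84 * 196.75 = 165.27
var_error = var_obs - var_true
var_error = 196.75 - 165.27
var_error = 31.48

31.48


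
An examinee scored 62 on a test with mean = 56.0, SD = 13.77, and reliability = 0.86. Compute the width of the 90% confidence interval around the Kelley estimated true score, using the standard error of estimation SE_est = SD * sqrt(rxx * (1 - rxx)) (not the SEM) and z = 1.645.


True score estimate = 0.86*62 + 0.14*56.0 = 61.16
SE_est = SD * sqrt(rxx * (1 - rxx)) = 13.77 * sqrt(0.86 * 0.14) = 13.77 * sqrt(0.1204) = 4.778011
CI = T_est +/- z * SE_est, so width = 2 * z * SE_est = 2 * 1.645 * 4.778011
Width = 15.7197

15.7197


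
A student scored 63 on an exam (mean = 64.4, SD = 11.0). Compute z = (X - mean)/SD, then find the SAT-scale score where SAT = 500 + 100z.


z = (X - mean) / SD = (63 - 64.4) / 11.0
z = -1.4 / 11.0
z = -0.1273
SAT-scale = SAT = 500 + 100z
Carry z at full precision (z = -1.4 / 11.0) into the conversion:
SAT-scale = 500 + 100 * (-1.4 / 11.0) = 500 + -140 / 11.0
SAT-scale = 500 + -12.7273
SAT-scale = 487.2727

487.2727


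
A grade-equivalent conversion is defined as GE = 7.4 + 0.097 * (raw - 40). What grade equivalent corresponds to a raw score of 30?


raw - median = 30 - 40 = -10
slope * diff = 0.097 * -10 = -0.97
GE = 7.4 + -0.97
GE = 6.43

6.43


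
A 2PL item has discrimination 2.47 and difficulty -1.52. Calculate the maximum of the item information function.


For 2PL, max info at theta = b = -1.52
I_max = a^2 / 4 = 2.47^2 / 4
= 6.1009 / 4
I_max = 1.5252

1.5252


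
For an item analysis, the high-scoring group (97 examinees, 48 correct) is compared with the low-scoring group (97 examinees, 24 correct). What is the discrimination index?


p_upper = 48/97 = 0.4948
p_lower = 24/97 = 0.2474
D = 0.4948 - 0.2474 = 0.2474

0.2474


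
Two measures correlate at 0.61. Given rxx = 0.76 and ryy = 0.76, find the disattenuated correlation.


r_corrected = rxy / sqrt(rxx * ryy)
= 0.61 / sqrt(0.76 * 0.76)
= 0.61 / sqrt(0.5776)
= 0.61 / 0.76
r_corrected = 0.8026

0.8026


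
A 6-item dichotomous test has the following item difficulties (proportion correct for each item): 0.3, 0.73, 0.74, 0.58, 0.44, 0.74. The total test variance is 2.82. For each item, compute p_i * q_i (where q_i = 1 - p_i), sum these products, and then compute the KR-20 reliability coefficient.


For each item, compute p_i * q_i:
  Item 1: 0.3 * 0.7 = 0.21
  Item 2: 0.73 * 0.27 = 0.1971
  Item 3: 0.74 * 0.26 = 0.1924
  Item 4: 0.58 * 0.42 = 0.2436
  Item 5: 0.44 * 0.56 = 0.2464
  Item 6: 0.74 * 0.26 = 0.1924
Sum(p_i * q_i) = 0.21 + 0.1971 + 0.1924 + 0.2436 + 0.2464 + 0.1924 = 1.2819
KR-20 = (k/(k-1)) * (1 - Sum(p_i*q_i) / Var_total)
= (6/5) * (1 - 1.2819/2.82)
= 1.2 * 0.5454
KR-20 = 0.6545

0.6545


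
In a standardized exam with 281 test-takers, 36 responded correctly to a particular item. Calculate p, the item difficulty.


Item difficulty p = number correct / total examinees
p = 36 / 281
p = 0.1281

0.1281


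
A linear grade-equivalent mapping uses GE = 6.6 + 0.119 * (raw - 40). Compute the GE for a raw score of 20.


raw - median = 20 - 40 = -20
slope * diff = 0.119 * -20 = -2.38
GE = 6.6 + -2.38
GE = 4.22

4.22


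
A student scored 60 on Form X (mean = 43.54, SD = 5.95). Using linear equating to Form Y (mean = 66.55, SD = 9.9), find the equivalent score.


slope = SD_Y / SD_X = 9.9 / 5.95 ~ 1.6639
intercept = mean_Y - slope * mean_X = 66.55 - (9.9 / 5.95) * 43.54 ~ -5.8947
Y = slope * X + intercept. To avoid rounding drift from the rounded slope/intercept, evaluate the equivalent form Y = mean_Y + SD_Y * (X - mean_X) / SD_X at full precision:
Y = 66.55 + 9.9 * (60 - 43.54) / 5.95
Y = 66.55 + 9.9 * 16.46 / 5.95
Y = 66.55 + 162.954 / 5.95
Y = 66.55 + 27.3872
Y = 93.9372

93.9372


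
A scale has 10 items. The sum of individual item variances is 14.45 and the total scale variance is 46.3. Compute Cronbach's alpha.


alpha = (k/(k-1)) * (1 - sum(si^2)/s_total^2)
= (10/9) * (1 - 14.45/46.3)
alpha = 0.7643

0.7643


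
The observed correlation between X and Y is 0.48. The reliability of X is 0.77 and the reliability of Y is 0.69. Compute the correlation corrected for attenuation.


r_corrected = rxy / sqrt(rxx * ryy)
= 0.48 / sqrt(0.77 * 0.69)
= 0.48 / sqrt(0.5313)
= 0.48 / 0.728903
r_corrected = 0.6585

0.6585


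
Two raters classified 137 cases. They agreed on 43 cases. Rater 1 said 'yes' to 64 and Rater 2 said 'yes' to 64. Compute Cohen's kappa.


P_o = 43/137 = 0.313869
P_e = (64*64 + 73*73) / 18769 = 0.502158
kappa = (P_o - P_e) / (1 - P_e)
kappa = (0.313869 - 0.502158) / (1 - 0.502158)
kappa = -0.3782

-0.3782


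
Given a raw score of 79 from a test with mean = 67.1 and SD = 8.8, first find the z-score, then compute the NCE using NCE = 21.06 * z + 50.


z = (X - mean) / SD = (79 - 67.1) / 8.8
z = 11.9 / 8.8
z = 1.3523
NCE = NCE = 21.06z + 50
Carry z at full precision (z = 11.9 / 8.8) into the conversion:
NCE = 21.06 * (11.9 / 8.8) + 50 = 250.614 / 8.8 + 50
NCE = 28.4789 + 50
NCE = 78.4789

78.4789


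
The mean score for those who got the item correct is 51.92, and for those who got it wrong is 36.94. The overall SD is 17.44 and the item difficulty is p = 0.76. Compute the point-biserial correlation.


q = 1 - p = 0.24
rpb = ((M1 - M0) / SD) * sqrt(p * q)
rpb = ((51.92 - 36.94) / 17.44) * sqrt(0.76 * 0.24)
rpb = 0.3668

0.3668


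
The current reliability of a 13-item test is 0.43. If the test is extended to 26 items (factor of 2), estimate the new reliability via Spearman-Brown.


r_new = (n * rxx) / (1 + (n-1) * rxx)
r_new = (2 * 0.43) / (1 + 1 * 0.43)
r_new = 0.86 / 1.43
r_new = 0.6014

0.6014


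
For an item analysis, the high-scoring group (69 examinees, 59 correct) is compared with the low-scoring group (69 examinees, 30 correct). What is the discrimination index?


p_upper = 59/69 = 0.8551
p_lower = 30/69 = 0.4348
D = 0.8551 - 0.4348 = 0.4203

0.4203


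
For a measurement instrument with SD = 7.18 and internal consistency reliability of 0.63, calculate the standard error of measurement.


SEM = SD * sqrt(1 - rxx)
SEM = 7.18 * sqrt(1 - 0.63)
SEM = 7.18 * sqrt(0.37) = 7.18 * 0.608276
SEM = 4.3674

4.3674


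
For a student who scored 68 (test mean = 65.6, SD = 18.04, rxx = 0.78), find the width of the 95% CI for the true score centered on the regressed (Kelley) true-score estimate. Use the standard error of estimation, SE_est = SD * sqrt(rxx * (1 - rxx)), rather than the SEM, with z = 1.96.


True score estimate = 0.78*68 + 0.22*65.6 = 67.472
SE_est = SD * sqrt(rxx * (1 - rxx)) = 18.04 * sqrt(0.78 * 0.22) = 18.04 * sqrt(0.1716) = 7.473003
CI = T_est +/- z * SE_est, so width = 2 * z * SE_est = 2 * 1.96 * 7.473003
Width = 29.2942

29.2942


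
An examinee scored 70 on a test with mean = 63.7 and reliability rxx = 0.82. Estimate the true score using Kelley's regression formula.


T_est = rxx * X + (1 - rxx) * mean
T_est = 0.82 * 70 + 0.18 * 63.7
T_est = 57.4 + 11.466
T_est = 68.866

68.866


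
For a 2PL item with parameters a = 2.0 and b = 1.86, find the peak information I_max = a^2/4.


For 2PL, max info at theta = b = 1.86
I_max = a^2 / 4 = 2.0^2 / 4
= 4.0 / 4
I_max = 1.0

1.0


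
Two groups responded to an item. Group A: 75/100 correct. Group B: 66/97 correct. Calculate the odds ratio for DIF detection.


Odds_A = 75/25 = 3.0
Odds_B = 66/31 = 2.129
OR = Odds_A / Odds_B = 3.0 / 2.129
Exactly, OR = (75 * 31) / (25 * 66) = 2325 / 1650
OR = 1.4091

1.4091


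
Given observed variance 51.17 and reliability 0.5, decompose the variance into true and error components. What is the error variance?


var_true = rxx * var_obs = 0.5 * 51.17 = 25.585
var_error = var_obs - var_true
var_error = 51.17 - 25.585
var_error = 25.585

25.585


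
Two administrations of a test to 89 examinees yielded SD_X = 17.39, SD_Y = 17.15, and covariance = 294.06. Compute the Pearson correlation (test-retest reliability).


r = cov(X,Y) / (SD_X * SD_Y)
r = 294.06 / (17.39 * 17.15)
r = 294.06 / 298.2385
r = 0.986

0.986


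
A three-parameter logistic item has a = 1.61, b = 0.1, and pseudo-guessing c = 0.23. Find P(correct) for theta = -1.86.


logit = 1.61*(-1.86 - 0.1) = -3.1556
P* = 1/(1 + exp(--3.1556)) = 0.0409
P = 0.23 + (1 - 0.23) * 0.0409
P = 0.2615

0.2615


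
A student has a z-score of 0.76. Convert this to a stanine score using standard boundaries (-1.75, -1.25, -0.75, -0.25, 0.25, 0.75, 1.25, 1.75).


Stanine boundaries: [-1.75, -1.25, -0.75, -0.25, 0.25, 0.75, 1.25, 1.75]
z = 0.76
Check each boundary:
  z >= -1.75 -> could be stanine 2
  z >= -1.25 -> could be stanine 3
  z >= -0.75 -> could be stanine 4
  z >= -0.25 -> could be stanine 5
  z >= 0.25 -> could be stanine 6
  z >= 0.75 -> could be stanine 7
  z < 1.25
  z < 1.75
Highest qualifying boundary gives stanine = 7

7


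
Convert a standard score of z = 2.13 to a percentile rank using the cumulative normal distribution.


CDF(z) = 0.5 * (1 + erf(z/sqrt(2)))
erf(1.5061) = 0.9668
CDF = 0.9834
Percentile rank = 0.9834 * 100 = 98.34

98.34


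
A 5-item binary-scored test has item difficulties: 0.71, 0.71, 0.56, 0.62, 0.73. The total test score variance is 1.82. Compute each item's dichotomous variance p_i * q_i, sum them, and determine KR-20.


For each item, compute p_i * q_i:
  Item 1: 0.71 * 0.29 = 0.2059
  Item 2: 0.71 * 0.29 = 0.2059
  Item 3: 0.56 * 0.44 = 0.2464
  Item 4: 0.62 * 0.38 = 0.2356
  Item 5: 0.73 * 0.27 = 0.1971
Sum(p_i * q_i) = 0.2059 + 0.2059 + 0.2464 + 0.2356 + 0.1971 = 1.0909
KR-20 = (k/(k-1)) * (1 - Sum(p_i*q_i) / Var_total)
= (5/4) * (1 - 1.0909/1.82)
= 1.25 * 0.4006
KR-20 = 0.5008

0.5008


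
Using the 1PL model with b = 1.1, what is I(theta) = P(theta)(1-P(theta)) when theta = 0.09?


P = 1/(1+exp(-(0.09-1.1))) = 0.267
I = P*(1-P) = 0.267 * 0.733
I = 0.1957

0.1957


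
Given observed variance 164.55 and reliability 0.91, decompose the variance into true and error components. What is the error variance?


var_true = rxx * var_obs = 0.91 * 164.55 = 149.7405
var_error = var_obs - var_true
var_error = 164.55 - 149.7405
var_error = 14.8095

14.8095


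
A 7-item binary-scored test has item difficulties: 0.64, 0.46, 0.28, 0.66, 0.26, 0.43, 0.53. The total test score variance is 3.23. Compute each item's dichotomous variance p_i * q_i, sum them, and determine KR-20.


For each item, compute p_i * q_i:
  Item 1: 0.64 * 0.36 = 0.2304
  Item 2: 0.46 * 0.54 = 0.2484
  Item 3: 0.28 * 0.72 = 0.2016
  Item 4: 0.66 * 0.34 = 0.2244
  Item 5: 0.26 * 0.74 = 0.1924
  Item 6: 0.43 * 0.57 = 0.2451
  Item 7: 0.53 * 0.47 = 0.2491
Sum(p_i * q_i) = 0.2304 + 0.2484 + 0.2016 + 0.2244 + 0.1924 + 0.2451 + 0.2491 = 1.5914
KR-20 = (k/(k-1)) * (1 - Sum(p_i*q_i) / Var_total)
= (7/6) * (1 - 1.5914/3.23)
= 1.1667 * 0.5073
KR-20 = 0.5919

0.5919


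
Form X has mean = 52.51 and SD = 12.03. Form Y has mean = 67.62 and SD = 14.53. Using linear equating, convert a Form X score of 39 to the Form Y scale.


slope = SD_Y / SD_X = 14.53 / 12.03 ~ 1.2078
intercept = mean_Y - slope * mean_X = 67.62 - (14.53 / 12.03) * 52.51 ~ 4.1977
Y = slope * X + intercept. To avoid rounding drift from the rounded slope/intercept, evaluate the equivalent form Y = mean_Y + SD_Y * (X - mean_X) / SD_X at full precision:
Y = 67.62 + 14.53 * (39 - 52.51) / 12.03
Y = 67.62 - 14.53 * 13.51 / 12.03
Y = 67.62 - 196.3003 / 12.03
Y = 67.62 - 16.3176
Y = 51.3024

51.3024


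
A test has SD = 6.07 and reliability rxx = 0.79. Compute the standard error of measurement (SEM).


SEM = SD * sqrt(1 - rxx)
SEM = 6.07 * sqrt(1 - 0.79)
SEM = 6.07 * sqrt(0.21) = 6.07 * 0.458258
SEM = 2.7816

2.7816


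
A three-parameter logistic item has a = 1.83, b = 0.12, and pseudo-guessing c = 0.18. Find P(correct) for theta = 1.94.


logit = 1.83*(1.94 - 0.12) = 3.3306
P* = 1/(1 + exp(-3.3306)) = 0.9655
P = 0.18 + (1 - 0.18) * 0.9655
P = 0.9717

0.9717


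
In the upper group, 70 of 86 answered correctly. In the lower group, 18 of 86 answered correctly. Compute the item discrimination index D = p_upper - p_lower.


p_upper = 70/86 = 0.814
p_lower = 18/86 = 0.2093
D = 0.814 - 0.2093 = 0.6047

0.6047


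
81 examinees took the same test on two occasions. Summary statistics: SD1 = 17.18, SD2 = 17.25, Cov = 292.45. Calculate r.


r = cov(X,Y) / (SD_X * SD_Y)
r = 292.45 / (17.18 * 17.25)
r = 292.45 / 296.355
r = 0.9868

0.9868


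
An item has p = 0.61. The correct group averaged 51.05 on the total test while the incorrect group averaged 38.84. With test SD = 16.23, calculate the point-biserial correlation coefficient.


q = 1 - p = 0.39
rpb = ((M1 - M0) / SD) * sqrt(p * q)
rpb = ((51.05 - 38.84) / 16.23) * sqrt(0.61 * 0.39)
rpb = 0.3669

0.3669


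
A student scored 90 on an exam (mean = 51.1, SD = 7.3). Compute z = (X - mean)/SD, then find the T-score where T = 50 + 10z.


z = (X - mean) / SD = (90 - 51.1) / 7.3
z = 38.9 / 7.3
z = 5.3288
T-score = T = 50 + 10z
Carry z at full precision (z = 38.9 / 7.3) into the conversion:
T-score = 50 + 10 * (38.9 / 7.3) = 50 + 389 / 7.3
T-score = 50 + 53.2877
T-score = 103.2877

103.2877


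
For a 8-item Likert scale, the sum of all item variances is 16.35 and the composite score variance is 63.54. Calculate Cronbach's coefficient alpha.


alpha = (k/(k-1)) * (1 - sum(si^2)/s_total^2)
= (8/7) * (1 - 16.35/63.54)
alpha = 0.8488

0.8488


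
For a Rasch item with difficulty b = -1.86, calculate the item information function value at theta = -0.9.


P = 1/(1+exp(-(-0.9--1.86))) = 0.7231
I = P*(1-P) = 0.7231 * 0.2769
I = 0.2002

0.2002


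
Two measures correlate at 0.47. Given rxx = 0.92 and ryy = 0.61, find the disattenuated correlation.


r_corrected = rxy / sqrt(rxx * ryy)
= 0.47 / sqrt(0.92 * 0.61)
= 0.47 / sqrt(0.5612)
= 0.47 / 0.749133
r_corrected = 0.6274

0.6274


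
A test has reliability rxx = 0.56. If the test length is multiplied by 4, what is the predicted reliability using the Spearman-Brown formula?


r_new = (n * rxx) / (1 + (n-1) * rxx)
r_new = (4 * 0.56) / (1 + 3 * 0.56)
r_new = 2.24 / 2.68
r_new = 0.8358

0.8358


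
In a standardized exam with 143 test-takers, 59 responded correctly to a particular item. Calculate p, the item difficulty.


Item difficulty p = number correct / total examinees
p = 59 / 143
p = 0.4126

0.4126


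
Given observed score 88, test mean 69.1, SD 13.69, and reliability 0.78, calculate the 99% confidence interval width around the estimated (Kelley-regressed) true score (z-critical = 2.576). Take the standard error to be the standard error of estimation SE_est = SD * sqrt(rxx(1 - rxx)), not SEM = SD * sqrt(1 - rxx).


True score estimate = 0.78*88 + 0.22*69.1 = 83.842
SE_est = SD * sqrt(rxx * (1 - rxx)) = 13.69 * sqrt(0.78 * 0.22) = 13.69 * sqrt(0.1716) = 5.671032
CI = T_est +/- z * SE_est, so width = 2 * z * SE_est = 2 * 2.576 * 5.671032
Width = 29.2172

29.2172


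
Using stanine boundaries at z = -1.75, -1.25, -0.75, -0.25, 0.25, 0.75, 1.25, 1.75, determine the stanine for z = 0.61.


Stanine boundaries: [-1.75, -1.25, -0.75, -0.25, 0.25, 0.75, 1.25, 1.75]
z = 0.61
Check each boundary:
  z >= -1.75 -> could be stanine 2
  z >= -1.25 -> could be stanine 3
  z >= -0.75 -> could be stanine 4
  z >= -0.25 -> could be stanine 5
  z >= 0.25 -> could be stanine 6
  z < 0.75
  z < 1.25
  z < 1.75
Highest qualifying boundary gives stanine = 6

6


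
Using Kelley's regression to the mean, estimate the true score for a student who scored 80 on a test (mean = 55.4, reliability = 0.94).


T_est = rxx * X + (1 - rxx) * mean
T_est = 0.94 * 80 + 0.06 * 55.4
T_est = 75.2 + 3.324
T_est = 78.524

78.524


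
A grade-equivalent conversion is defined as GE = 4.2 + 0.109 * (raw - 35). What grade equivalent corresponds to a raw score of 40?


raw - median = 40 - 35 = 5
slope * diff = 0.109 * 5 = 0.545
GE = 4.2 + 0.545
GE = 4.745

4.745


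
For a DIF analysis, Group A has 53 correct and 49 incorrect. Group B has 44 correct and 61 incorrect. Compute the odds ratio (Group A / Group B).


Odds_A = 53/49 = 1.0816
Odds_B = 44/61 = 0.7213
OR = Odds_A / Odds_B = 1.0816 / 0.7213
Exactly, OR = (53 * 61) / (49 * 44) = 3233 / 2156
OR = 1.4995

1.4995


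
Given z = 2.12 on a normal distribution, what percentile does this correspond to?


CDF(z) = 0.5 * (1 + erf(z/sqrt(2)))
erf(1.4991) = 0.966
CDF = 0.983
Percentile rank = 0.983 * 100 = 98.3

98.3


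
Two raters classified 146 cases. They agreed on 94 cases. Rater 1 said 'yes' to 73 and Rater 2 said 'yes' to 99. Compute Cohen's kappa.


P_o = 94/146 = 0.643836
P_e = (73*99 + 73*47) / 21316 = 0.5
kappa = (P_o - P_e) / (1 - P_e)
kappa = (0.643836 - 0.5) / (1 - 0.5)
kappa = 0.2877

0.2877


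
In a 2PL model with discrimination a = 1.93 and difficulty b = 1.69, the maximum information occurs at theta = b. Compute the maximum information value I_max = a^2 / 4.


For 2PL, max info at theta = b = 1.69
I_max = a^2 / 4 = 1.93^2 / 4
= 3.7249 / 4
I_max = 0.9312

0.9312


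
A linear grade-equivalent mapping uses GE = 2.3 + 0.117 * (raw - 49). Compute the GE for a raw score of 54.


raw - median = 54 - 49 = 5
slope * diff = 0.117 * 5 = 0.585
GE = 2.3 + 0.585
GE = 2.885

2.885


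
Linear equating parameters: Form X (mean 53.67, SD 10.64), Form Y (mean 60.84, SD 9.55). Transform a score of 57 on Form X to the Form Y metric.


slope = SD_Y / SD_X = 9.55 / 10.64 ~ 0.8976
intercept = mean_Y - slope * mean_X = 60.84 - (9.55 / 10.64) * 53.67 ~ 12.6681
Y = slope * X + intercept. To avoid rounding drift from the rounded slope/intercept, evaluate the equivalent form Y = mean_Y + SD_Y * (X - mean_X) / SD_X at full precision:
Y = 60.84 + 9.55 * (57 - 53.67) / 10.64
Y = 60.84 + 9.55 * 3.33 / 10.64
Y = 60.84 + 31.8015 / 10.64
Y = 60.84 + 2.9889
Y = 63.8289

63.8289


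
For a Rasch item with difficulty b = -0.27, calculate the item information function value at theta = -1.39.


P = 1/(1+exp(-(-1.39--0.27))) = 0.246
I = P*(1-P) = 0.246 * 0.754
I = 0.1855

0.1855


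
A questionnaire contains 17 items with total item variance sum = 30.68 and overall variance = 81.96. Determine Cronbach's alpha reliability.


alpha = (k/(k-1)) * (1 - sum(si^2)/s_total^2)
= (17/16) * (1 - 30.68/81.96)
alpha = 0.6648

0.6648


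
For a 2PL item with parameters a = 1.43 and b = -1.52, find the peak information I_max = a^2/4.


For 2PL, max info at theta = b = -1.52
I_max = a^2 / 4 = 1.43^2 / 4
= 2.0449 / 4
I_max = 0.5112

0.5112


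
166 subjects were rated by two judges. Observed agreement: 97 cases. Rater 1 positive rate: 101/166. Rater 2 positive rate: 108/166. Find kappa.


P_o = 97/166 = 0.584337
P_e = (101*108 + 65*58) / 27556 = 0.532661
kappa = (P_o - P_e) / (1 - P_e)
kappa = (0.584337 - 0.532661) / (1 - 0.532661)
kappa = 0.1106

0.1106


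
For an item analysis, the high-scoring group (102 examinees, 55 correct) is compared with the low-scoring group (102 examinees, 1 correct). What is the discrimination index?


p_upper = 55/102 = 0.5392
p_lower = 1/102 = 0.0098
D = 0.5392 - 0.0098 = 0.5294

0.5294


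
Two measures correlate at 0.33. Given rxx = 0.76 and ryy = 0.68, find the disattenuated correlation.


r_corrected = rxy / sqrt(rxx * ryy)
= 0.33 / sqrt(0.76 * 0.68)
= 0.33 / sqrt(0.5168)
= 0.33 / 0.718888
r_corrected = 0.459

0.459


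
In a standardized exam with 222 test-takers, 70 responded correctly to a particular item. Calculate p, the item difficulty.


Item difficulty p = number correct / total examinees
p = 70 / 222
p = 0.3153

0.3153


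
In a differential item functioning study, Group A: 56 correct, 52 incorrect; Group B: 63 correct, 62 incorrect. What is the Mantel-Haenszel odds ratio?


Odds_A = 56/52 = 1.0769
Odds_B = 63/62 = 1.0161
OR = Odds_A / Odds_B = 1.0769 / 1.0161
Exactly, OR = (56 * 62) / (52 * 63) = 3472 / 3276
OR = 1.0598

1.0598


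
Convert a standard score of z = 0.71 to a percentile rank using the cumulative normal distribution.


CDF(z) = 0.5 * (1 + erf(z/sqrt(2)))
erf(0.502) = 0.5223
CDF = 0.7611
Percentile rank = 0.7611 * 100 = 76.11

76.11


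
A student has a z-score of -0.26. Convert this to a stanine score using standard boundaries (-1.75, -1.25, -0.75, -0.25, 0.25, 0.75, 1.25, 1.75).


Stanine boundaries: [-1.75, -1.25, -0.75, -0.25, 0.25, 0.75, 1.25, 1.75]
z = -0.26
Check each boundary:
  z >= -1.75 -> could be stanine 2
  z >= -1.25 -> could be stanine 3
  z >= -0.75 -> could be stanine 4
  z < -0.25
  z < 0.25
  z < 0.75
  z < 1.25
  z < 1.75
Highest qualifying boundary gives stanine = 4

4


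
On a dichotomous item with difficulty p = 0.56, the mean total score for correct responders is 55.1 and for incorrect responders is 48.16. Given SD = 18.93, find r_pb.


q = 1 - p = 0.44
rpb = ((M1 - M0) / SD) * sqrt(p * q)
rpb = ((55.1 - 48.16) / 18.93) * sqrt(0.56 * 0.44)
rpb = 0.182

0.182


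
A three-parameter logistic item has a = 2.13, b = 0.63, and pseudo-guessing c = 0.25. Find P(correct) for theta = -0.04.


logit = 2.13*(-0.04 - 0.63) = -1.4271
P* = 1/(1 + exp(--1.4271)) = 0.1936
P = 0.25 + (1 - 0.25) * 0.1936
P = 0.3952

0.3952


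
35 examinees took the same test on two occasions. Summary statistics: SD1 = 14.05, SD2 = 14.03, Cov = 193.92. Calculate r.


r = cov(X,Y) / (SD_X * SD_Y)
r = 193.92 / (14.05 * 14.03)
r = 193.92 / 197.1215
r = 0.9838

0.9838


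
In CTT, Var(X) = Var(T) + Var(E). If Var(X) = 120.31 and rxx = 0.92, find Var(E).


var_true = rxx * var_obs = 0.92 * 120.31 = 110.6852
var_error = var_obs - var_true
var_error = 120.31 - 110.6852
var_error = 9.6248

9.6248


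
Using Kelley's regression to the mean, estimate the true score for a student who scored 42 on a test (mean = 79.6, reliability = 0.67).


T_est = rxx * X + (1 - rxx) * mean
T_est = 0.67 * 42 + 0.33 * 79.6
T_est = 28.14 + 26.268
T_est = 54.408

54.408


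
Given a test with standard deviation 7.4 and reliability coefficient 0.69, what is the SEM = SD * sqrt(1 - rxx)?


SEM = SD * sqrt(1 - rxx)
SEM = 7.4 * sqrt(1 - 0.69)
SEM = 7.4 * sqrt(0.31) = 7.4 * 0.556776
SEM = 4.1201

4.1201


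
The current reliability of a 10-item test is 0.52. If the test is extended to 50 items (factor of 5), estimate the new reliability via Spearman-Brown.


r_new = (n * rxx) / (1 + (n-1) * rxx)
r_new = (5 * 0.52) / (1 + 4 * 0.52)
r_new = 2.6 / 3.08
r_new = 0.8442

0.8442


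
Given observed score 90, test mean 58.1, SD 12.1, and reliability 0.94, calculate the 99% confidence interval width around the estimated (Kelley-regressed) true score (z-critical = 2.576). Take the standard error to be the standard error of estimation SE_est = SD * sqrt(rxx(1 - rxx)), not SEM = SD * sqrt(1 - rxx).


True score estimate = 0.94*90 + 0.06*58.1 = 88.086
SE_est = SD * sqrt(rxx * (1 - rxx)) = 12.1 * sqrt(0.94 * 0.06) = 12.1 * sqrt(0.0564) = 2.873591
CI = T_est +/- z * SE_est, so width = 2 * z * SE_est = 2 * 2.576 * 2.873591
Width = 14.8047

14.8047


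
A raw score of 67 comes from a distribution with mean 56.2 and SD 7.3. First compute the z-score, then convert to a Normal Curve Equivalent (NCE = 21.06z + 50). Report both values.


z = (X - mean) / SD = (67 - 56.2) / 7.3
z = 10.8 / 7.3
z = 1.4795
NCE = NCE = 21.06z + 50
Carry z at full precision (z = 10.8 / 7.3) into the conversion:
NCE = 21.06 * (10.8 / 7.3) + 50 = 227.448 / 7.3 + 50
NCE = 31.1573 + 50
NCE = 81.1573

81.1573


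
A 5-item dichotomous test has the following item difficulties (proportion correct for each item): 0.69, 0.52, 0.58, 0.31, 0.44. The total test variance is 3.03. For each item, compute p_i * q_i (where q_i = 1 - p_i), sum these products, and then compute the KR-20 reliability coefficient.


For each item, compute p_i * q_i:
  Item 1: 0.69 * 0.31 = 0.2139
  Item 2: 0.52 * 0.48 = 0.2496
  Item 3: 0.58 * 0.42 = 0.2436
  Item 4: 0.31 * 0.69 = 0.2139
  Item 5: 0.44 * 0.56 = 0.2464
Sum(p_i * q_i) = 0.2139 + 0.2496 + 0.2436 + 0.2139 + 0.2464 = 1.1674
KR-20 = (k/(k-1)) * (1 - Sum(p_i*q_i) / Var_total)
= (5/4) * (1 - 1.1674/3.03)
= 1.25 * 0.6147
KR-20 = 0.7684

0.7684


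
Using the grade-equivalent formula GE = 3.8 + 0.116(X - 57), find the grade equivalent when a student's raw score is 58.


raw - median = 58 - 57 = 1
slope * diff = 0.116 * 1 = 0.116
GE = 3.8 + 0.116
GE = 3.916

3.916


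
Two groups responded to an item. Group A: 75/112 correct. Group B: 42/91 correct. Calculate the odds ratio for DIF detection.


Odds_A = 75/37 = 2.027
Odds_B = 42/49 = 0.8571
OR = Odds_A / Odds_B = 2.027 / 0.8571
Exactly, OR = (75 * 49) / (37 * 42) = 3675 / 1554
OR = 2.3649

2.3649
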